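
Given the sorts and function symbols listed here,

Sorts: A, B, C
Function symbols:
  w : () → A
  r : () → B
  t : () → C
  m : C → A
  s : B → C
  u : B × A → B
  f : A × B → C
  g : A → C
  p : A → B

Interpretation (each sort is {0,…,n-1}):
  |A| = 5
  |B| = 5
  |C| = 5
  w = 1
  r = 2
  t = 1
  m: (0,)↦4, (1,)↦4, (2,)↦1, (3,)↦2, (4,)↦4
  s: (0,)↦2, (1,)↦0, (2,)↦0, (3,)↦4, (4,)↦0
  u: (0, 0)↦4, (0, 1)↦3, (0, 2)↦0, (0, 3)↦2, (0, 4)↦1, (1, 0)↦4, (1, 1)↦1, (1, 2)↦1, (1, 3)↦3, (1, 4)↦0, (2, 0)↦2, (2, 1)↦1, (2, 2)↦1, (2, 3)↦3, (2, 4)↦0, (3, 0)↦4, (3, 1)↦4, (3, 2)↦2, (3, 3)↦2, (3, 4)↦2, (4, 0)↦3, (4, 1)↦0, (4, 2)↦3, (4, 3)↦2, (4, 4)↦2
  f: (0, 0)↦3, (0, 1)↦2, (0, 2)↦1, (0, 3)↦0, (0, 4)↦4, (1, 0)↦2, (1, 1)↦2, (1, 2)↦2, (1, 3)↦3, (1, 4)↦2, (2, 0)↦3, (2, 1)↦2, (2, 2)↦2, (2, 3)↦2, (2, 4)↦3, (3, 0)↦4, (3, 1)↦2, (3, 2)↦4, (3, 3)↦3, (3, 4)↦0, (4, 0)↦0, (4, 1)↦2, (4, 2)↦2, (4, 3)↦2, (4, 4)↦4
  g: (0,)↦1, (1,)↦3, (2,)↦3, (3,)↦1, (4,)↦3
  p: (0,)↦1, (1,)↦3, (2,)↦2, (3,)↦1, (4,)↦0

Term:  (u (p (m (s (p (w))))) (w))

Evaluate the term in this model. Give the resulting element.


  w = 1
  (p (w)) = p(1,) = 3
  (s (p (w))) = s(3,) = 4
  (m (s (p (w)))) = m(4,) = 4
  (p (m (s (p (w))))) = p(4,) = 0
  w = 1
  (u (p (m (s (p (w))))) (w)) = u(0, 1) = 3

value = 3


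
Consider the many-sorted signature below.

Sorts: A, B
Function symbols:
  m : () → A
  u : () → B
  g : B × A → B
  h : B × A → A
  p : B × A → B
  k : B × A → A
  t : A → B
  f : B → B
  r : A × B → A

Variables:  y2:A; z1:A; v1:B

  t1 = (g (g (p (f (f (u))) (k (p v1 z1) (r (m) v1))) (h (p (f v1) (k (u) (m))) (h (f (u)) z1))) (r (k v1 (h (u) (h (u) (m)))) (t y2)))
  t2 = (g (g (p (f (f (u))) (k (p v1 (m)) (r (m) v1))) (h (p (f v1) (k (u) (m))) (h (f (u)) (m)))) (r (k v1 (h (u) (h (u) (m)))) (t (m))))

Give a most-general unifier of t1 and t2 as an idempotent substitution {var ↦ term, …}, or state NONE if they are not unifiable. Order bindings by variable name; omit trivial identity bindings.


{y2 ↦ (m), z1 ↦ (m)}


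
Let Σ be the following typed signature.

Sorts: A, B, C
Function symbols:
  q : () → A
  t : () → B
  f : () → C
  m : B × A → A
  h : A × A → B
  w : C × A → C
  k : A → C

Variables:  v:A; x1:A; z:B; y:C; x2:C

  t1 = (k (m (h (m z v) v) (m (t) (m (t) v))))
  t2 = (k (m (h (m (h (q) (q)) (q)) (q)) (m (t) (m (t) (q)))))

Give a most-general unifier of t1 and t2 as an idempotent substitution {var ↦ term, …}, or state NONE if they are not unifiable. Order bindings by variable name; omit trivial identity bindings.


{v ↦ (q), z ↦ (h (q) (q))}


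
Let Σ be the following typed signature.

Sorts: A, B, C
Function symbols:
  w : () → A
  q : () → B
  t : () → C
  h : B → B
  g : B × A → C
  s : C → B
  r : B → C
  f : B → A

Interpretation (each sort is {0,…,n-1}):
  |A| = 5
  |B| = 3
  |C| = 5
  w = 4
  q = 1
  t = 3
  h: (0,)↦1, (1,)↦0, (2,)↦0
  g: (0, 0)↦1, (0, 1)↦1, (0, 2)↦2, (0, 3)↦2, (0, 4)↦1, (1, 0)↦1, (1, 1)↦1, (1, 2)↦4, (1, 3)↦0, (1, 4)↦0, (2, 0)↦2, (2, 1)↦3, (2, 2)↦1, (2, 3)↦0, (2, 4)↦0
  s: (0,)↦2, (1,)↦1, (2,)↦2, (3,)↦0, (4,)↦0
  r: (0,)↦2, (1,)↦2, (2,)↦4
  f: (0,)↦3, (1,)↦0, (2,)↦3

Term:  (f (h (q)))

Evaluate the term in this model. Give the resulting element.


  q = 1
  (h (q)) = h(1,) = 0
  (f (h (q))) = f(0,) = 3

value = 3


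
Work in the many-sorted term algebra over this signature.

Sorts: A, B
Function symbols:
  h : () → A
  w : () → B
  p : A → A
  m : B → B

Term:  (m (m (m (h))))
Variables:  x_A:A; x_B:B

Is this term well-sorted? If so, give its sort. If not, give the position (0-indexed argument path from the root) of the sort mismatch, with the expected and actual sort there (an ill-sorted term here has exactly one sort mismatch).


      (h) : A
    (m (h)) : ✗ arg 0 at [0, 0, 0] has sort A, expected B

ill-sorted at position [0, 0, 0]: expected B, got A


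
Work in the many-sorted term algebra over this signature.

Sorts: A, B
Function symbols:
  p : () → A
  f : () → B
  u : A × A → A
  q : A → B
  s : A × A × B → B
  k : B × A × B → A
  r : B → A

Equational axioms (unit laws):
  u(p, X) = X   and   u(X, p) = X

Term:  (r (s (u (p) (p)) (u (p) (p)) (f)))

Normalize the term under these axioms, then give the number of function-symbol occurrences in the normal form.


size = 5

1. (r (s (u (p) (p)) (u (p) (p)) (f)))  →  (r (s (p) (u (p) (p)) (f)))
2. (r (s (p) (u (p) (p)) (f)))  →  (r (s (p) (p) (f)))
normal form: (r (s (p) (p) (f)))


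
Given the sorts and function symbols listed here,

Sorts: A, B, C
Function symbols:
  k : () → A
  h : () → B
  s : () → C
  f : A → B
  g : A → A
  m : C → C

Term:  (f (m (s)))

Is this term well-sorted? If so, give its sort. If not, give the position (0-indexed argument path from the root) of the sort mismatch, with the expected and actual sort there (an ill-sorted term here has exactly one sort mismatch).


    (s) : C
  (m (s)) : C
(f (m (s))) : ✗ arg 0 at [0] has sort C, expected A

ill-sorted at position [0]: expected A, got C


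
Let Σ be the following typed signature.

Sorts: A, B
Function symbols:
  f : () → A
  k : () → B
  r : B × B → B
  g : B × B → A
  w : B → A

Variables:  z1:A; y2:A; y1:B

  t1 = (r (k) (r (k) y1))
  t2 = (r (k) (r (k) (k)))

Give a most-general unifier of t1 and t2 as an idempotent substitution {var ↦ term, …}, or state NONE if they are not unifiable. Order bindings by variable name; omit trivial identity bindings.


{y1 ↦ (k)}


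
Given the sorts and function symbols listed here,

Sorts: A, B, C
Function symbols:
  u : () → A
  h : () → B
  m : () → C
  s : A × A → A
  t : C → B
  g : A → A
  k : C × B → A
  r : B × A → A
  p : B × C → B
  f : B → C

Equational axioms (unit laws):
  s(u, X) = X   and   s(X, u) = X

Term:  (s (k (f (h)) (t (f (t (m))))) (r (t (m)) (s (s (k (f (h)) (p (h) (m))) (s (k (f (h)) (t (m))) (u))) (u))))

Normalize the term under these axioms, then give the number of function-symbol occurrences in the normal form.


size = 23

1. (s (k (f (h)) (t (f (t (m))))) (r (t (m)) (s (s (k (f (h)) (p (h) (m))) (s (k (f (h)) (t (m))) (u))) (u))))  →  (s (k (f (h)) (t (f (t (m))))) (r (t (m)) (s (k (f (h)) (p (h) (m))) (s (k (f (h)) (t (m))) (u)))))
2. (s (k (f (h)) (t (f (t (m))))) (r (t (m)) (s (k (f (h)) (p (h) (m))) (s (k (f (h)) (t (m))) (u)))))  →  (s (k (f (h)) (t (f (t (m))))) (r (t (m)) (s (k (f (h)) (p (h) (m))) (k (f (h)) (t (m))))))
normal form: (s (k (f (h)) (t (f (t (m))))) (r (t (m)) (s (k (f (h)) (p (h) (m))) (k (f (h)) (t (m))))))


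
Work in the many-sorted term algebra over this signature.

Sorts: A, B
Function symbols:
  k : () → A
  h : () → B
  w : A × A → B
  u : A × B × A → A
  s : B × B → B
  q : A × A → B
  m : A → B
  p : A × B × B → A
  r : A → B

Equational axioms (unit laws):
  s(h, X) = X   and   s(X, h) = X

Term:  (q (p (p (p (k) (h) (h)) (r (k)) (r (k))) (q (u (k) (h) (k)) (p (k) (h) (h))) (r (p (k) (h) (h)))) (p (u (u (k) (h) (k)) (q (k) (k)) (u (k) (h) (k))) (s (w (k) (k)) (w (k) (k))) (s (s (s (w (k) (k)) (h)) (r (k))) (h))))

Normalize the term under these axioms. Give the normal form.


1. (q (p (p (p (k) (h) (h)) (r (k)) (r (k))) (q (u (k) (h) (k)) (p (k) (h) (h))) (r (p (k) (h) (h)))) (p (u (u (k) (h) (k)) (q (k) (k)) (u (k) (h) (k))) (s (w (k) (k)) (w (k) (k))) (s (s (s (w (k) (k)) (h)) (r (k))) (h))))  →  (q (p (p (p (k) (h) (h)) (r (k)) (r (k))) (q (u (k) (h) (k)) (p (k) (h) (h))) (r (p (k) (h) (h)))) (p (u (u (k) (h) (k)) (q (k) (k)) (u (k) (h) (k))) (s (w (k) (k)) (w (k) (k))) (s (s (w (k) (k)) (h)) (r (k)))))
2. (q (p (p (p (k) (h) (h)) (r (k)) (r (k))) (q (u (k) (h) (k)) (p (k) (h) (h))) (r (p (k) (h) (h)))) (p (u (u (k) (h) (k)) (q (k) (k)) (u (k) (h) (k))) (s (w (k) (k)) (w (k) (k))) (s (s (w (k) (k)) (h)) (r (k)))))  →  (q (p (p (p (k) (h) (h)) (r (k)) (r (k))) (q (u (k) (h) (k)) (p (k) (h) (h))) (r (p (k) (h) (h)))) (p (u (u (k) (h) (k)) (q (k) (k)) (u (k) (h) (k))) (s (w (k) (k)) (w (k) (k))) (s (w (k) (k)) (r (k)))))

normal form = (q (p (p (p (k) (h) (h)) (r (k)) (r (k))) (q (u (k) (h) (k)) (p (k) (h) (h))) (r (p (k) (h) (h)))) (p (u (u (k) (h) (k)) (q (k) (k)) (u (k) (h) (k))) (s (w (k) (k)) (w (k) (k))) (s (w (k) (k)) (r (k)))))


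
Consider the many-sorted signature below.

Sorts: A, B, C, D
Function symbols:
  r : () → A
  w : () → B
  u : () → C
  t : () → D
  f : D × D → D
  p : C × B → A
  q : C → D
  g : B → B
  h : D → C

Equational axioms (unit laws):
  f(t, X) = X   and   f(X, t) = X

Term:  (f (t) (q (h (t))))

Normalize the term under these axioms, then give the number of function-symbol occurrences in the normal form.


size = 3

1. (f (t) (q (h (t))))  →  (q (h (t)))
normal form: (q (h (t)))


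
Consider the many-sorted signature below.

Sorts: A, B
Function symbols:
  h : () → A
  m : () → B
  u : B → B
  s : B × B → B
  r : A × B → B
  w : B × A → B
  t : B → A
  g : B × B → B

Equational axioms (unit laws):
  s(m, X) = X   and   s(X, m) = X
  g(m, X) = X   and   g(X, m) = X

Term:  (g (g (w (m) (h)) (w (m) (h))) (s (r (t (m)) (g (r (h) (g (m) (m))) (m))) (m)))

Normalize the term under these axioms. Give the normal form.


normal form = (g (g (w (m) (h)) (w (m) (h))) (r (t (m)) (r (h) (m))))

1. (g (g (w (m) (h)) (w (m) (h))) (s (r (t (m)) (g (r (h) (g (m) (m))) (m))) (m)))  →  (g (g (w (m) (h)) (w (m) (h))) (r (t (m)) (g (r (h) (g (m) (m))) (m))))
2. (g (g (w (m) (h)) (w (m) (h))) (r (t (m)) (g (r (h) (g (m) (m))) (m))))  →  (g (g (w (m) (h)) (w (m) (h))) (r (t (m)) (r (h) (g (m) (m)))))
3. (g (g (w (m) (h)) (w (m) (h))) (r (t (m)) (r (h) (g (m) (m)))))  →  (g (g (w (m) (h)) (w (m) (h))) (r (t (m)) (r (h) (m))))


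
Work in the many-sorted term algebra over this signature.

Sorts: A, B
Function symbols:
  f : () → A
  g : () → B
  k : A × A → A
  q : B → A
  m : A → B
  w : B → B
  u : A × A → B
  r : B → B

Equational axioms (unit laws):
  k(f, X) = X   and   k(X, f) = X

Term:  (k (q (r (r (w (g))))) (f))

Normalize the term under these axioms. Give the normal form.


normal form = (q (r (r (w (g)))))

1. (k (q (r (r (w (g))))) (f))  →  (q (r (r (w (g)))))


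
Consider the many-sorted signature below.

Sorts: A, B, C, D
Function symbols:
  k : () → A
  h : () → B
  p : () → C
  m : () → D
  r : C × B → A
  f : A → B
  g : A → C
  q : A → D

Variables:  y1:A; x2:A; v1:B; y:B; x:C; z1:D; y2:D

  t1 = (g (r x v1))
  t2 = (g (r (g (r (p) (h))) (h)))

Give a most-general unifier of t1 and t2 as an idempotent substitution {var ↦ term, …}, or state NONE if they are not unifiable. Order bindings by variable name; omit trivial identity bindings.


{v1 ↦ (h), x ↦ (g (r (p) (h)))}


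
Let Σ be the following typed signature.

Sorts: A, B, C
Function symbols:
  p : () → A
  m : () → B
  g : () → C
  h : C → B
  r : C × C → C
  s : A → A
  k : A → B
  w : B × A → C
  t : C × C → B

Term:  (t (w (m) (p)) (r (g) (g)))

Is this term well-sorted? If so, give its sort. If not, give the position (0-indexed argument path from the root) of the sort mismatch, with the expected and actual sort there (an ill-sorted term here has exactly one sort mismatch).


    (m) : B
    (p) : A
  (w (m) (p)) : C
    (g) : C
    (g) : C
  (r (g) (g)) : C
(t (w (m) (p)) (r (g) (g))) : B

well-sorted; sort = B


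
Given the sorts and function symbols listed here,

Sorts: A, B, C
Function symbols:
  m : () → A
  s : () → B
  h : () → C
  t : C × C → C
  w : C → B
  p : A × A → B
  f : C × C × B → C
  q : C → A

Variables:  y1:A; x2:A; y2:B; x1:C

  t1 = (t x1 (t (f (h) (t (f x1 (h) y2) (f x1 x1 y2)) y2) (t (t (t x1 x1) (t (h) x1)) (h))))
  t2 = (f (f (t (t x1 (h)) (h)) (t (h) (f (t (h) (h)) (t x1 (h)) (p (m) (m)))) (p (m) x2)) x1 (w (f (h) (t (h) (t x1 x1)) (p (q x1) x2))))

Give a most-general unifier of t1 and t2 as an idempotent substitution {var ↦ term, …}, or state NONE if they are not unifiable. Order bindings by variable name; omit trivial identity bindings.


NONE (not unifiable)

head clash or occurs-check failure — not unifiable


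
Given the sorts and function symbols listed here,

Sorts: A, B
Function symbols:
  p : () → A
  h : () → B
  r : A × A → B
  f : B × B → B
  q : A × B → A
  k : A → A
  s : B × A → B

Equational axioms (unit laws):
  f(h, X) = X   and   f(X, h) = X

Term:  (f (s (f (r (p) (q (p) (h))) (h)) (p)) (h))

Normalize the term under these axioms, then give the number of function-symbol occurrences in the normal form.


size = 7

1. (f (s (f (r (p) (q (p) (h))) (h)) (p)) (h))  →  (s (f (r (p) (q (p) (h))) (h)) (p))
2. (s (f (r (p) (q (p) (h))) (h)) (p))  →  (s (r (p) (q (p) (h))) (p))
normal form: (s (r (p) (q (p) (h))) (p))


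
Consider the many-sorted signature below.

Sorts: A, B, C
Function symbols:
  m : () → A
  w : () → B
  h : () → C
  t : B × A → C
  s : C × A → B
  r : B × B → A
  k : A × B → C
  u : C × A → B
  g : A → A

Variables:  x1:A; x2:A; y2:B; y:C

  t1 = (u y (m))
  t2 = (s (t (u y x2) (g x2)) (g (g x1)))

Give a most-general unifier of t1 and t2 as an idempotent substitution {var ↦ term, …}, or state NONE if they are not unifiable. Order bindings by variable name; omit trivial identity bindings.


NONE (not unifiable)

head clash or occurs-check failure — not unifiable


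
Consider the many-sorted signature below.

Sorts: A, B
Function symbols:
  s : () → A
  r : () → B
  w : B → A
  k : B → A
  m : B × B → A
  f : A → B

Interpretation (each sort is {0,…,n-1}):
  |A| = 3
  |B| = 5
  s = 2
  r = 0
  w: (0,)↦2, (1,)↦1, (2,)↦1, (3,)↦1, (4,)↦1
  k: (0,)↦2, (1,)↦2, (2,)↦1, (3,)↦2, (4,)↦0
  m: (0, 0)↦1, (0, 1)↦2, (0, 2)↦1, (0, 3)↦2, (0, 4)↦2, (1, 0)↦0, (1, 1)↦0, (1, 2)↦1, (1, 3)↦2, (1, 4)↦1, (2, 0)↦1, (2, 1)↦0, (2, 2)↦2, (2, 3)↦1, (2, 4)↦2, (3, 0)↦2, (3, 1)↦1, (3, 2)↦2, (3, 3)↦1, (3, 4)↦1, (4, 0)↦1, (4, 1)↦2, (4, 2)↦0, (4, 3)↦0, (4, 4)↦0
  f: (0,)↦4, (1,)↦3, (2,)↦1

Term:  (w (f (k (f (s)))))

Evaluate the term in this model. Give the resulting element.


  s = 2
  (f (s)) = f(2,) = 1
  (k (f (s))) = k(1,) = 2
  (f (k (f (s)))) = f(2,) = 1
  (w (f (k (f (s))))) = w(1,) = 1

value = 1


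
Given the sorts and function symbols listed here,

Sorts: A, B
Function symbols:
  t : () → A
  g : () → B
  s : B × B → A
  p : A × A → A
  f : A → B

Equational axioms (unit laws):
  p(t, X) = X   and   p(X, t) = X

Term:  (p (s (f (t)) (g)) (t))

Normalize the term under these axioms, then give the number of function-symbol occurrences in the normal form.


1. (p (s (f (t)) (g)) (t))  →  (s (f (t)) (g))
normal form: (s (f (t)) (g))

size = 4


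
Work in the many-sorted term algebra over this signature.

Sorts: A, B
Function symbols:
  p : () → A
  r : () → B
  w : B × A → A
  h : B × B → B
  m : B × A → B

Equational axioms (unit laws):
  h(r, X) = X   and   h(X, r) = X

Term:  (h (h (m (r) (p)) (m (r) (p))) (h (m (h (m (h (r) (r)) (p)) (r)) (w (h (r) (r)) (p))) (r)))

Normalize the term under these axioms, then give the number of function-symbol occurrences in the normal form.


1. (h (h (m (r) (p)) (m (r) (p))) (h (m (h (m (h (r) (r)) (p)) (r)) (w (h (r) (r)) (p))) (r)))  →  (h (h (m (r) (p)) (m (r) (p))) (m (h (m (h (r) (r)) (p)) (r)) (w (h (r) (r)) (p))))
2. (h (h (m (r) (p)) (m (r) (p))) (m (h (m (h (r) (r)) (p)) (r)) (w (h (r) (r)) (p))))  →  (h (h (m (r) (p)) (m (r) (p))) (m (m (h (r) (r)) (p)) (w (h (r) (r)) (p))))
3. (h (h (m (r) (p)) (m (r) (p))) (m (m (h (r) (r)) (p)) (w (h (r) (r)) (p))))  →  (h (h (m (r) (p)) (m (r) (p))) (m (m (r) (p)) (w (h (r) (r)) (p))))
4. (h (h (m (r) (p)) (m (r) (p))) (m (m (r) (p)) (w (h (r) (r)) (p))))  →  (h (h (m (r) (p)) (m (r) (p))) (m (m (r) (p)) (w (r) (p))))
normal form: (h (h (m (r) (p)) (m (r) (p))) (m (m (r) (p)) (w (r) (p))))

size = 15


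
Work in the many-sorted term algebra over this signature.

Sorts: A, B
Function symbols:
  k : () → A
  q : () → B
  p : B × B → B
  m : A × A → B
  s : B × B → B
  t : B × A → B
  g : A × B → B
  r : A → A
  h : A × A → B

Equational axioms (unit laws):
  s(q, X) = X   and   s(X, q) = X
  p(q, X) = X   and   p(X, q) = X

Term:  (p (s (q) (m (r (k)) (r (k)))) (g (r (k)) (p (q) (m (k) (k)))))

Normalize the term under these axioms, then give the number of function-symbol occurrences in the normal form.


1. (p (s (q) (m (r (k)) (r (k)))) (g (r (k)) (p (q) (m (k) (k)))))  →  (p (m (r (k)) (r (k))) (g (r (k)) (p (q) (m (k) (k)))))
2. (p (m (r (k)) (r (k))) (g (r (k)) (p (q) (m (k) (k)))))  →  (p (m (r (k)) (r (k))) (g (r (k)) (m (k) (k))))
normal form: (p (m (r (k)) (r (k))) (g (r (k)) (m (k) (k))))

size = 12


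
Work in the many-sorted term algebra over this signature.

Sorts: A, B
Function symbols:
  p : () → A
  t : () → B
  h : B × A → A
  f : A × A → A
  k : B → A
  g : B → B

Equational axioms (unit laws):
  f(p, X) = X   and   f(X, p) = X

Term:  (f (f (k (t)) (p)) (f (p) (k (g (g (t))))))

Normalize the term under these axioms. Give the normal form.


normal form = (f (k (t)) (k (g (g (t)))))

1. (f (f (k (t)) (p)) (f (p) (k (g (g (t))))))  →  (f (k (t)) (f (p) (k (g (g (t))))))
2. (f (k (t)) (f (p) (k (g (g (t))))))  →  (f (k (t)) (k (g (g (t)))))


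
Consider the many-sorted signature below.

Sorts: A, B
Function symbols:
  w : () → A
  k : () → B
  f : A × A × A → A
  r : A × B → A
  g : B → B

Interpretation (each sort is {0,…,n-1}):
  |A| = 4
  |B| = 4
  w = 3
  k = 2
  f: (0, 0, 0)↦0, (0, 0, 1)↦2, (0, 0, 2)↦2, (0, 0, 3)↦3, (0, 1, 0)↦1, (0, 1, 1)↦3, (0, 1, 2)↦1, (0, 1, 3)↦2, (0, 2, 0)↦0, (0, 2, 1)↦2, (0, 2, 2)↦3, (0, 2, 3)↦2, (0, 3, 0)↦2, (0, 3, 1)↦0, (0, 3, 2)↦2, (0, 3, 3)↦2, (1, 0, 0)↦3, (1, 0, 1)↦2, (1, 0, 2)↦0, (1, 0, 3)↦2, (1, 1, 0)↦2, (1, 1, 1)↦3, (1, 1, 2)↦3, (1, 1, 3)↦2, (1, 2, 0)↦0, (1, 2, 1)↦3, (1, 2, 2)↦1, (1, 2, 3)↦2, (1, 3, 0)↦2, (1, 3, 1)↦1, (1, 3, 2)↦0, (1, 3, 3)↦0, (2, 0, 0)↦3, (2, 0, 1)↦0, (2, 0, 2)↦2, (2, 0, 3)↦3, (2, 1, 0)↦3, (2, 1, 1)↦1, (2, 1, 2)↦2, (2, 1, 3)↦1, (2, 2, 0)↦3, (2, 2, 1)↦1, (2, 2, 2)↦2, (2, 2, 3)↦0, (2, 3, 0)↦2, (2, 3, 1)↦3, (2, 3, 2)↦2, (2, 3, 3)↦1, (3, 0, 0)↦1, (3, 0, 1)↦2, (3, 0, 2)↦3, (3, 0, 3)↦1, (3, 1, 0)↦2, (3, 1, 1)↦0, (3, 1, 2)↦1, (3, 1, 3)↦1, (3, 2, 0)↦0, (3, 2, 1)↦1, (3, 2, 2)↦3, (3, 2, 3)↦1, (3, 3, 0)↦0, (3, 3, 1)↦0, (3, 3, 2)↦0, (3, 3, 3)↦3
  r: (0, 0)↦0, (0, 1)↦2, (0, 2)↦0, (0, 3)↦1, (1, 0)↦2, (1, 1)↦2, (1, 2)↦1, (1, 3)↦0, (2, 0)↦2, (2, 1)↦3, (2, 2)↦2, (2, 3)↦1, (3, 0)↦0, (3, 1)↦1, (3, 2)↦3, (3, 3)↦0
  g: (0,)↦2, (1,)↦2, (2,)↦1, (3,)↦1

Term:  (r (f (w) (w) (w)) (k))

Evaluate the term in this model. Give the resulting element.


  w = 3
  w = 3
  w = 3
  (f (w) (w) (w)) = f(3, 3, 3) = 3
  k = 2
  (r (f (w) (w) (w)) (k)) = r(3, 2) = 3

value = 3


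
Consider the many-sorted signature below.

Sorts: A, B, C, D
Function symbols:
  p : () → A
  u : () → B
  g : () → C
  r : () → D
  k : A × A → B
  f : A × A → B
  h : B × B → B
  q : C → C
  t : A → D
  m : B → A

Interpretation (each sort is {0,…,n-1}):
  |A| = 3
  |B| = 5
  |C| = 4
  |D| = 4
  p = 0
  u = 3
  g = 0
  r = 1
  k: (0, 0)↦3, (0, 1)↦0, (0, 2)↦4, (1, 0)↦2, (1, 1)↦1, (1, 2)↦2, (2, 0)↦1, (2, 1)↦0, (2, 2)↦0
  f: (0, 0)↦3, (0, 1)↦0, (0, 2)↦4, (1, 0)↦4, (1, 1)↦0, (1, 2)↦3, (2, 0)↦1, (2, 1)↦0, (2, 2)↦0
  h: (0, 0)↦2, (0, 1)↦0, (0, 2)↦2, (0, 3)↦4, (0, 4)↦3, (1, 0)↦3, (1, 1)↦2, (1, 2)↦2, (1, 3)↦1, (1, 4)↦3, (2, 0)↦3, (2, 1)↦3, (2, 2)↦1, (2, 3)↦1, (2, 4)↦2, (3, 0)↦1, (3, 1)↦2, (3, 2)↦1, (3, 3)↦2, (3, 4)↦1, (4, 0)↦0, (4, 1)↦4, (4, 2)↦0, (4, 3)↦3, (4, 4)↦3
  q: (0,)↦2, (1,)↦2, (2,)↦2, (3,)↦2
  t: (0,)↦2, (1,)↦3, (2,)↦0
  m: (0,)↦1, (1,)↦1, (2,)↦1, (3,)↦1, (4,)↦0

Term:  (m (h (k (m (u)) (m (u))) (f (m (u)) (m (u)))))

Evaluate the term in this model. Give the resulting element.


  u = 3
  (m (u)) = m(3,) = 1
  u = 3
  (m (u)) = m(3,) = 1
  (k (m (u)) (m (u))) = k(1, 1) = 1
  u = 3
  (m (u)) = m(3,) = 1
  u = 3
  (m (u)) = m(3,) = 1
  (f (m (u)) (m (u))) = f(1, 1) = 0
  (h (k (m (u)) (m (u))) (f (m (u)) (m (u)))) = h(1, 0) = 3
  (m (h (k (m (u)) (m (u))) (f (m (u)) (m (u))))) = m(3,) = 1

value = 1


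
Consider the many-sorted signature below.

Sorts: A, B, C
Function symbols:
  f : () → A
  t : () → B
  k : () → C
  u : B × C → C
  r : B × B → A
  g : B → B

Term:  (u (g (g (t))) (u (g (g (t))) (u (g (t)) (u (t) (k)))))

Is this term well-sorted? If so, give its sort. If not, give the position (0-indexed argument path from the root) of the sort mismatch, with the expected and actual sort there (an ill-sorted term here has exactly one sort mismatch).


      (t) : B
    (g (t)) : B
  (g (g (t))) : B
        (t) : B
      (g (t)) : B
    (g (g (t))) : B
        (t) : B
      (g (t)) : B
        (t) : B
        (k) : C
      (u (t) (k)) : C
    (u (g (t)) (u (t) (k))) : C
  (u (g (g (t))) (u (g (t)) (u (t) (k)))) : C
(u (g (g (t))) (u (g (g (t))) (u (g (t)) (u (t) (k))))) : C

well-sorted; sort = C


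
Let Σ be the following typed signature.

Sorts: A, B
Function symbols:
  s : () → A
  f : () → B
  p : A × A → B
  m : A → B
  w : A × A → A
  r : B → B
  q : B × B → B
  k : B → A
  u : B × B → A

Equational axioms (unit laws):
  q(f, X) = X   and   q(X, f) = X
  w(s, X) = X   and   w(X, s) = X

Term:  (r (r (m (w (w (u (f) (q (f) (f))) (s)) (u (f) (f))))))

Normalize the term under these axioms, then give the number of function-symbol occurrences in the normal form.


size = 10

1. (r (r (m (w (w (u (f) (q (f) (f))) (s)) (u (f) (f))))))  →  (r (r (m (w (u (f) (q (f) (f))) (u (f) (f))))))
2. (r (r (m (w (u (f) (q (f) (f))) (u (f) (f))))))  →  (r (r (m (w (u (f) (f)) (u (f) (f))))))
normal form: (r (r (m (w (u (f) (f)) (u (f) (f))))))


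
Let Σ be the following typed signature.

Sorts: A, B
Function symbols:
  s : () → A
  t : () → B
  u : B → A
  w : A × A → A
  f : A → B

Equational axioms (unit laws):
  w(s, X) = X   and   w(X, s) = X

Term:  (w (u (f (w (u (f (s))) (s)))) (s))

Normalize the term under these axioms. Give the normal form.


1. (w (u (f (w (u (f (s))) (s)))) (s))  →  (u (f (w (u (f (s))) (s))))
2. (u (f (w (u (f (s))) (s))))  →  (u (f (u (f (s)))))

normal form = (u (f (u (f (s)))))


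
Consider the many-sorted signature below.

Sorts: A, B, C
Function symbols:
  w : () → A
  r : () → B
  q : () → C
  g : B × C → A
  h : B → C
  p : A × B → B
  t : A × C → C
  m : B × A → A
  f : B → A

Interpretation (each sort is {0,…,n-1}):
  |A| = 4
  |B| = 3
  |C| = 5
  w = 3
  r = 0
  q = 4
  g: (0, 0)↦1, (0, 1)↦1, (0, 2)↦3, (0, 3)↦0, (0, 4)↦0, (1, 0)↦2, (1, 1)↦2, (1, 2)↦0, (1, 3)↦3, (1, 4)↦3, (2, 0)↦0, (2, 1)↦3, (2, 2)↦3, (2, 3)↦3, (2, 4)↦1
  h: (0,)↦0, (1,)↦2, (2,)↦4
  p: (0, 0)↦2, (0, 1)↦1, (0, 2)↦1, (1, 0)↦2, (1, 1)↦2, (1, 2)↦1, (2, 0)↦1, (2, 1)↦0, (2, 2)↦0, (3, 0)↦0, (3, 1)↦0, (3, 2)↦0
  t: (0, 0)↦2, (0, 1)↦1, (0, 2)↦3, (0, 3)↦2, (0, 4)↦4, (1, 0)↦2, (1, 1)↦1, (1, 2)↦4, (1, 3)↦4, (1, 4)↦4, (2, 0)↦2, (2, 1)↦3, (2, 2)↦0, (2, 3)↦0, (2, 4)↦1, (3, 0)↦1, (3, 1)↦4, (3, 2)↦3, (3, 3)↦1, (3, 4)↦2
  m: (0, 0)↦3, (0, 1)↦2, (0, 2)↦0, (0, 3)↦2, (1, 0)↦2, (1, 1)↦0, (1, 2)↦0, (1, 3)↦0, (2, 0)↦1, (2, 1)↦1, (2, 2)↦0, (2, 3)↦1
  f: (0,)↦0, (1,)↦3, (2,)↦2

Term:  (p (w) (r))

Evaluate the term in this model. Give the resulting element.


value = 0

  w = 3
  r = 0
  (p (w) (r)) = p(3, 0) = 0


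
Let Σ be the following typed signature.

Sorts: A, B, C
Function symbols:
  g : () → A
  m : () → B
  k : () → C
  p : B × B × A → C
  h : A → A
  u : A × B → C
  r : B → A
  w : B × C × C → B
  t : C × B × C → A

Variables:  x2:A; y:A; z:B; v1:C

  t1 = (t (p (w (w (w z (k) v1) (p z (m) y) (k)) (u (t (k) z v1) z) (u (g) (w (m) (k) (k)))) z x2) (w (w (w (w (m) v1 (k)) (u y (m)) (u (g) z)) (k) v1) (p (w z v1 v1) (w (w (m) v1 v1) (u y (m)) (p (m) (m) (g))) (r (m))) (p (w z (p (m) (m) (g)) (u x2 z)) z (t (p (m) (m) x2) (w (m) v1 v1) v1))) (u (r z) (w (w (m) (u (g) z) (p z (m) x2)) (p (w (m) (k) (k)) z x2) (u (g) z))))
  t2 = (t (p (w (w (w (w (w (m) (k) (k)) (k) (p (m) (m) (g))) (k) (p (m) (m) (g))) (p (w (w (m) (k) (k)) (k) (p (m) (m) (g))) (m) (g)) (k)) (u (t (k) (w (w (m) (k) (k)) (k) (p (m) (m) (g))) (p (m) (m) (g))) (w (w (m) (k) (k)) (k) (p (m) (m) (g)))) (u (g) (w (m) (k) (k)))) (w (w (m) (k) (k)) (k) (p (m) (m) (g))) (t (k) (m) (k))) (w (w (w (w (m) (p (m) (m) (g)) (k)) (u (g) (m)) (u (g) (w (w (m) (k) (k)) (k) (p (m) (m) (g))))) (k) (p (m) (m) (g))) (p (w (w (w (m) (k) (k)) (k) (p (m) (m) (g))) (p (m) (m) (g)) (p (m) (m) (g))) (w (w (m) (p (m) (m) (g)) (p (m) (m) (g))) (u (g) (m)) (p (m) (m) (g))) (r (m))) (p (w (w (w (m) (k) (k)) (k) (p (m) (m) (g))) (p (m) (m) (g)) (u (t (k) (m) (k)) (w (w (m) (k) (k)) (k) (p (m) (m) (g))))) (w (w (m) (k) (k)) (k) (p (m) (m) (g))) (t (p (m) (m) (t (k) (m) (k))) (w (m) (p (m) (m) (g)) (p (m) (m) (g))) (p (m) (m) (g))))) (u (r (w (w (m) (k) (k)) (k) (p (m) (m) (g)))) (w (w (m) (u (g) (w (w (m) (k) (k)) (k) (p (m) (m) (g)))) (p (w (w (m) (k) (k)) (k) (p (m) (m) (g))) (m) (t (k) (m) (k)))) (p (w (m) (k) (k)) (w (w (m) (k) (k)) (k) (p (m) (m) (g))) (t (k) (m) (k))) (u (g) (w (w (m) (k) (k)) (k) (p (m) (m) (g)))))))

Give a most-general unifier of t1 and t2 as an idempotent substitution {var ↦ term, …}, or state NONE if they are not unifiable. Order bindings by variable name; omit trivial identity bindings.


{v1 ↦ (p (m) (m) (g)), x2 ↦ (t (k) (m) (k)), y ↦ (g), z ↦ (w (w (m) (k) (k)) (k) (p (m) (m) (g)))}


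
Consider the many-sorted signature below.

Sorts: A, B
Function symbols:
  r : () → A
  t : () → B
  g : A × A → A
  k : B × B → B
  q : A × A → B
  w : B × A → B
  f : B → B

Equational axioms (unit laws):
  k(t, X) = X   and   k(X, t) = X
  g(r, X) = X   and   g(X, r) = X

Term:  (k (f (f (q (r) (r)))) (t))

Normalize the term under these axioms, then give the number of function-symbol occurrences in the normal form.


1. (k (f (f (q (r) (r)))) (t))  →  (f (f (q (r) (r))))
normal form: (f (f (q (r) (r))))

size = 5


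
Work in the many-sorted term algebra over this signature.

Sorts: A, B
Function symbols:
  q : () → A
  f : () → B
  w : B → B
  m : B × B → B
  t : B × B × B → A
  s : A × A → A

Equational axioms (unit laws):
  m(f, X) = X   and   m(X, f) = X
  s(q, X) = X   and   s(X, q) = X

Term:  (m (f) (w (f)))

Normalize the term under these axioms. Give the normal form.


1. (m (f) (w (f)))  →  (w (f))

normal form = (w (f))


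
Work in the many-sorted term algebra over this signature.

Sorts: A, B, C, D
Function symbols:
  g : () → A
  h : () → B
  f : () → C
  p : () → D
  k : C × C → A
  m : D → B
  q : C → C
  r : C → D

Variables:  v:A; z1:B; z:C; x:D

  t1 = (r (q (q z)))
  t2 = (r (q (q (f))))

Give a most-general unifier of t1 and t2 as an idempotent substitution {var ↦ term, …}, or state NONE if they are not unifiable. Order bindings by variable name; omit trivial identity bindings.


{z ↦ (f)}


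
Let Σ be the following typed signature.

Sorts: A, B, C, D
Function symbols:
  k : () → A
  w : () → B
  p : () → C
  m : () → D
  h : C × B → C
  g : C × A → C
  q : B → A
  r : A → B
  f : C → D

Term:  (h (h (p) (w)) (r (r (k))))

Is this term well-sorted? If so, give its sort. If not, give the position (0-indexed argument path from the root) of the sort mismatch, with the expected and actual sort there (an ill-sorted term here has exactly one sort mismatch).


ill-sorted at position [1, 0]: expected A, got B

    (p) : C
    (w) : B
  (h (p) (w)) : C
      (k) : A
    (r (k)) : B
  (r (r (k))) : ✗ arg 0 at [1, 0] has sort B, expected A


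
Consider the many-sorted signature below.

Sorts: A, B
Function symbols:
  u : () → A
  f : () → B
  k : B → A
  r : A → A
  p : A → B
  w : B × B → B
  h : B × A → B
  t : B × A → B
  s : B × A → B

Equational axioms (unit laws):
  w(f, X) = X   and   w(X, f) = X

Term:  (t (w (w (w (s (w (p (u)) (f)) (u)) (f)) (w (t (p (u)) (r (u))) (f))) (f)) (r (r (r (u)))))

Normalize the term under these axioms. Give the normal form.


normal form = (t (w (s (p (u)) (u)) (t (p (u)) (r (u)))) (r (r (r (u)))))

1. (t (w (w (w (s (w (p (u)) (f)) (u)) (f)) (w (t (p (u)) (r (u))) (f))) (f)) (r (r (r (u)))))  →  (t (w (w (s (w (p (u)) (f)) (u)) (f)) (w (t (p (u)) (r (u))) (f))) (r (r (r (u)))))
2. (t (w (w (s (w (p (u)) (f)) (u)) (f)) (w (t (p (u)) (r (u))) (f))) (r (r (r (u)))))  →  (t (w (s (w (p (u)) (f)) (u)) (w (t (p (u)) (r (u))) (f))) (r (r (r (u)))))
3. (t (w (s (w (p (u)) (f)) (u)) (w (t (p (u)) (r (u))) (f))) (r (r (r (u)))))  →  (t (w (s (p (u)) (u)) (w (t (p (u)) (r (u))) (f))) (r (r (r (u)))))
4. (t (w (s (p (u)) (u)) (w (t (p (u)) (r (u))) (f))) (r (r (r (u)))))  →  (t (w (s (p (u)) (u)) (t (p (u)) (r (u)))) (r (r (r (u)))))


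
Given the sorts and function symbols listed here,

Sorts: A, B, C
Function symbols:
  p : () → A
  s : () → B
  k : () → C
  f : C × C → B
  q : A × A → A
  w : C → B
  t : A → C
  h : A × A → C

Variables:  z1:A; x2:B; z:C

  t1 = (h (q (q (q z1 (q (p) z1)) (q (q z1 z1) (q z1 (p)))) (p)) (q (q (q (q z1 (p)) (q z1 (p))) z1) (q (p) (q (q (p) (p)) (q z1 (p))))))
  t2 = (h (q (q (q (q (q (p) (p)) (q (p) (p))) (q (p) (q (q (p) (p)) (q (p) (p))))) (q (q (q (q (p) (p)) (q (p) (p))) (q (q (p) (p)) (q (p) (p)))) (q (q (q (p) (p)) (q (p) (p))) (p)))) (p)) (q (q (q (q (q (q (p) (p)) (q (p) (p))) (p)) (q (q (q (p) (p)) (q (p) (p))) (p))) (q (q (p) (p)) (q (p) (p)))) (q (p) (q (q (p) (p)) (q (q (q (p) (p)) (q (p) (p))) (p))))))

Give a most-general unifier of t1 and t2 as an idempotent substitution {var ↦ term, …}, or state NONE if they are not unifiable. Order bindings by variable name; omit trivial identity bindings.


{z1 ↦ (q (q (p) (p)) (q (p) (p)))}


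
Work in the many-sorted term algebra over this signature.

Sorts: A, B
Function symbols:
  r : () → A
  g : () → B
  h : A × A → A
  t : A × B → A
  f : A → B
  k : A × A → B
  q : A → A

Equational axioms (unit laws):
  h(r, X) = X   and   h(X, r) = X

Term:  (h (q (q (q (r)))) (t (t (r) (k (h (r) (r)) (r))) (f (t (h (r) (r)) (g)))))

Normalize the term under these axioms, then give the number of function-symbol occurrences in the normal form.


1. (h (q (q (q (r)))) (t (t (r) (k (h (r) (r)) (r))) (f (t (h (r) (r)) (g)))))  →  (h (q (q (q (r)))) (t (t (r) (k (r) (r))) (f (t (h (r) (r)) (g)))))
2. (h (q (q (q (r)))) (t (t (r) (k (r) (r))) (f (t (h (r) (r)) (g)))))  →  (h (q (q (q (r)))) (t (t (r) (k (r) (r))) (f (t (r) (g)))))
normal form: (h (q (q (q (r)))) (t (t (r) (k (r) (r))) (f (t (r) (g)))))

size = 15


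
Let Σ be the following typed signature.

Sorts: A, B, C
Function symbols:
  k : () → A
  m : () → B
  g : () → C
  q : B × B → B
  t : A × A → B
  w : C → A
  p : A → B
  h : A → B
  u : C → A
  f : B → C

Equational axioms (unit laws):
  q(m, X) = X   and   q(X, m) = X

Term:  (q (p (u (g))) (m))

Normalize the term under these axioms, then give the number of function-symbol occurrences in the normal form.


size = 3

1. (q (p (u (g))) (m))  →  (p (u (g)))
normal form: (p (u (g)))


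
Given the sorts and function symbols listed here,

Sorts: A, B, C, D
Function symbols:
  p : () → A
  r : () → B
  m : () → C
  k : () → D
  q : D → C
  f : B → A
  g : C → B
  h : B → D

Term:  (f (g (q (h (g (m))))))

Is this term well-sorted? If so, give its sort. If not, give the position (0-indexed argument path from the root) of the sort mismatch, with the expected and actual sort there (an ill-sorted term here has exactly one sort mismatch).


          (m) : C
        (g (m)) : B
      (h (g (m))) : D
    (q (h (g (m)))) : C
  (g (q (h (g (m))))) : B
(f (g (q (h (g (m)))))) : A

well-sorted; sort = A


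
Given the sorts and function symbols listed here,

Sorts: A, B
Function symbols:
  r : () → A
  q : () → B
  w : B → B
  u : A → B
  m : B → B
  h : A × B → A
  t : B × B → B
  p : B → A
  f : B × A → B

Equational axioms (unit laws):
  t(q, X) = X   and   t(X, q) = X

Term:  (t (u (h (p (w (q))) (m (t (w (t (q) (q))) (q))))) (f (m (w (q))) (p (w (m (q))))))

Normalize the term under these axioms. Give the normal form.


normal form = (t (u (h (p (w (q))) (m (w (q))))) (f (m (w (q))) (p (w (m (q))))))

1. (t (u (h (p (w (q))) (m (t (w (t (q) (q))) (q))))) (f (m (w (q))) (p (w (m (q))))))  →  (t (u (h (p (w (q))) (m (w (t (q) (q)))))) (f (m (w (q))) (p (w (m (q))))))
2. (t (u (h (p (w (q))) (m (w (t (q) (q)))))) (f (m (w (q))) (p (w (m (q))))))  →  (t (u (h (p (w (q))) (m (w (q))))) (f (m (w (q))) (p (w (m (q))))))


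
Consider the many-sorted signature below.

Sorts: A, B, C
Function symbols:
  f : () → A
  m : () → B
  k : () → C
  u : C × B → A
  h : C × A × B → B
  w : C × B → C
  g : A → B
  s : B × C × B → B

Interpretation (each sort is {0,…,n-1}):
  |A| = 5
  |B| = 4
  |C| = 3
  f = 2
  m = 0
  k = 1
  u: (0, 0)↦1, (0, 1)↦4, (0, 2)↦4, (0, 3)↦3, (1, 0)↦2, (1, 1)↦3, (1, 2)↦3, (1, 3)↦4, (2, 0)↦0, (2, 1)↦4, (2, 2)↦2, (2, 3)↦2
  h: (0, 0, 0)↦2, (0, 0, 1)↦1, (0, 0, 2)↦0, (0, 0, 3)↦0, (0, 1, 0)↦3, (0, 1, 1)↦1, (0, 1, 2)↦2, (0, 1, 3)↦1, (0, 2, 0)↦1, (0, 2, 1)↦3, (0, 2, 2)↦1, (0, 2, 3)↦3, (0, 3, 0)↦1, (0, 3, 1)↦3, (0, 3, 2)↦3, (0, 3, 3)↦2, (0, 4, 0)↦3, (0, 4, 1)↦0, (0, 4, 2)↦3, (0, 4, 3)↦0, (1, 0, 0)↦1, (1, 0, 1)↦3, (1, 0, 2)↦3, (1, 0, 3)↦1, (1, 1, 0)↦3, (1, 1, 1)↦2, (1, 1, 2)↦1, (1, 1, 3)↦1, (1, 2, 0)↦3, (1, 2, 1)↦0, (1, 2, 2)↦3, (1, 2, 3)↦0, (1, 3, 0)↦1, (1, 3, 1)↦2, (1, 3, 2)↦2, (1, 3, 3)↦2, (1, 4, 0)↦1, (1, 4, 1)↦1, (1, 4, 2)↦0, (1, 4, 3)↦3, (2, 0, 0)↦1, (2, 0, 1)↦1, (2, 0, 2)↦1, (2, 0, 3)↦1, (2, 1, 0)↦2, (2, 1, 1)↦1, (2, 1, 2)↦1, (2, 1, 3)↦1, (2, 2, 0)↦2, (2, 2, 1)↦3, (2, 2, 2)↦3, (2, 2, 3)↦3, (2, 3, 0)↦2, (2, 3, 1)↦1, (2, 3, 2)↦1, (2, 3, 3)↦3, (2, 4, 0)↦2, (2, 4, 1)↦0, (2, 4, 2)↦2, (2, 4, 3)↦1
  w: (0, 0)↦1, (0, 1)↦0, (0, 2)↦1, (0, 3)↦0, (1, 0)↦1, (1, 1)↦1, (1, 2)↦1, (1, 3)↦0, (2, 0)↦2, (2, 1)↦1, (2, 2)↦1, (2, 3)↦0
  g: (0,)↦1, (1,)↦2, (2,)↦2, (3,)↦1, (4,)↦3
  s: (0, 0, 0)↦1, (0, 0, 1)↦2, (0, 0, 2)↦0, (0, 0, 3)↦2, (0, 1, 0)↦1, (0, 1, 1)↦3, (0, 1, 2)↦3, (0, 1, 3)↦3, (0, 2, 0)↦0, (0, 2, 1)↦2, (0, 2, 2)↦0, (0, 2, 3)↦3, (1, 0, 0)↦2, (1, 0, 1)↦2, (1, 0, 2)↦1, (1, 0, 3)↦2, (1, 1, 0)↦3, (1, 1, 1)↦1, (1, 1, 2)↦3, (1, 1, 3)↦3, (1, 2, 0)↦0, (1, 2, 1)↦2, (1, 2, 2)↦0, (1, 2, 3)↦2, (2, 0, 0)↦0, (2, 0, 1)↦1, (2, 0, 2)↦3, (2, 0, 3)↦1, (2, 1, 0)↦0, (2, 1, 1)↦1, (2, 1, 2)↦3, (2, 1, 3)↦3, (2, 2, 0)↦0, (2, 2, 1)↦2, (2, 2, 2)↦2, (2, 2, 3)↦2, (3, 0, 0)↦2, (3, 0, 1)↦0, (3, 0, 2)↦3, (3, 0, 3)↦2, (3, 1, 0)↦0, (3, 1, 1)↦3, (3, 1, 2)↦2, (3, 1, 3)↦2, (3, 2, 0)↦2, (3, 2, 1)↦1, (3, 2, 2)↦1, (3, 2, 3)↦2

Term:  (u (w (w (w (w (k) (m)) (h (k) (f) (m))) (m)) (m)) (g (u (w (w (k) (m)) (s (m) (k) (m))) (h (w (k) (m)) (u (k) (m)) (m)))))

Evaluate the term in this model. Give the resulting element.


  k = 1
  m = 0
  (w (k) (m)) = w(1, 0) = 1
  k = 1
  f = 2
  m = 0
  (h (k) (f) (m)) = h(1, 2, 0) = 3
  (w (w (k) (m)) (h (k) (f) (m))) = w(1, 3) = 0
  m = 0
  (w (w (w (k) (m)) (h (k) (f) (m))) (m)) = w(0, 0) = 1
  m = 0
  (w (w (w (w (k) (m)) (h (k) (f) (m))) (m)) (m)) = w(1, 0) = 1
  k = 1
  m = 0
  (w (k) (m)) = w(1, 0) = 1
  m = 0
  k = 1
  m = 0
  (s (m) (k) (m)) = s(0, 1, 0) = 1
  (w (w (k) (m)) (s (m) (k) (m))) = w(1, 1) = 1
  k = 1
  m = 0
  (w (k) (m)) = w(1, 0) = 1
  k = 1
  m = 0
  (u (k) (m)) = u(1, 0) = 2
  m = 0
  (h (w (k) (m)) (u (k) (m)) (m)) = h(1, 2, 0) = 3
  (u (w (w (k) (m)) (s (m) (k) (m))) (h (w (k) (m)) (u (k) (m)) (m))) = u(1, 3) = 4
  (g (u (w (w (k) (m)) (s (m) (k) (m))) (h (w (k) (m)) (u (k) (m)) (m)))) = g(4,) = 3
  (u (w (w (w (w (k) (m)) (h (k) (f) (m))) (m)) (m)) (g (u (w (w (k) (m)) (s (m) (k) (m))) (h (w (k) (m)) (u (k) (m)) (m))))) = u(1, 3) = 4

value = 4


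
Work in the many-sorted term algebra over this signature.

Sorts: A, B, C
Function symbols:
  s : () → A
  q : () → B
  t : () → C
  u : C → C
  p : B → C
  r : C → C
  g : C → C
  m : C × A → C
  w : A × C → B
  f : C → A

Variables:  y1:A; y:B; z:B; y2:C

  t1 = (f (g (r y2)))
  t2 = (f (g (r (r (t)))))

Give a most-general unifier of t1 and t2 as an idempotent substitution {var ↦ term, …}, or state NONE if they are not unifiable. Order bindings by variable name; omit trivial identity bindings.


{y2 ↦ (r (t))}


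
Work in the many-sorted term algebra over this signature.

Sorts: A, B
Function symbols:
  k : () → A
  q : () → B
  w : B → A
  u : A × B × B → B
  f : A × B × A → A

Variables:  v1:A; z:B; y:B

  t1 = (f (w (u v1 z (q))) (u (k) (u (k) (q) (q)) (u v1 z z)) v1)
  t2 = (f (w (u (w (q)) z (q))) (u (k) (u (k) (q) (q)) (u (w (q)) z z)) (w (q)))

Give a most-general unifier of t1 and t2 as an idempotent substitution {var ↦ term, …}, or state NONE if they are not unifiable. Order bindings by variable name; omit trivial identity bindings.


{v1 ↦ (w (q))}


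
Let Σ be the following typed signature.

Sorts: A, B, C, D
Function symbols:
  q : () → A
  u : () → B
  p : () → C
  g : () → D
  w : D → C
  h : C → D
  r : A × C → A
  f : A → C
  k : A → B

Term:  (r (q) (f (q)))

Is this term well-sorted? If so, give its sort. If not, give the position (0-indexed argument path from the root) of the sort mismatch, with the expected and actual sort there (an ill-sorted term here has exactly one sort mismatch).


  (q) : A
    (q) : A
  (f (q)) : C
(r (q) (f (q))) : A

well-sorted; sort = A


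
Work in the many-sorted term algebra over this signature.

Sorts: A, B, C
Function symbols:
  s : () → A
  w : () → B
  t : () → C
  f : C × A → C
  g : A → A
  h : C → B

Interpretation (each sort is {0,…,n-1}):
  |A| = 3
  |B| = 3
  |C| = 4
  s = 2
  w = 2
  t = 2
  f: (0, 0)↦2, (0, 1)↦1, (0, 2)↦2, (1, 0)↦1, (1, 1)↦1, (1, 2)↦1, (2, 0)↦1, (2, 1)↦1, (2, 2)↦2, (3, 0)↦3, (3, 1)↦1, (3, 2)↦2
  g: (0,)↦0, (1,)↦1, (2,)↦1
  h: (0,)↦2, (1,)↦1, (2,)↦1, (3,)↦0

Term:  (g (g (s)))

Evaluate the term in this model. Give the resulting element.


value = 1

  s = 2
  (g (s)) = g(2,) = 1
  (g (g (s))) = g(1,) = 1


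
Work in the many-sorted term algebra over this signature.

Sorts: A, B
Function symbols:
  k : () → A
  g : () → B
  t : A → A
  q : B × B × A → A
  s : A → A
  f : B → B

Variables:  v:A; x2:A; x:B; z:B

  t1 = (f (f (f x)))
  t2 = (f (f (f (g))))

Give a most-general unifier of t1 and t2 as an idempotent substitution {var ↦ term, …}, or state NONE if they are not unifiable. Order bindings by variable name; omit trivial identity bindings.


{x ↦ (g)}


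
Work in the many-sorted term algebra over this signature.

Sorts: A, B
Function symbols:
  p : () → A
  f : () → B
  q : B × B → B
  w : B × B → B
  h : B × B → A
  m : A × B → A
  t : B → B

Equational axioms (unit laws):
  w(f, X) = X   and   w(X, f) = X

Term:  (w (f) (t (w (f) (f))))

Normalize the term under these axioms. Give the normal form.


normal form = (t (f))

1. (w (f) (t (w (f) (f))))  →  (t (w (f) (f)))
2. (t (w (f) (f)))  →  (t (f))


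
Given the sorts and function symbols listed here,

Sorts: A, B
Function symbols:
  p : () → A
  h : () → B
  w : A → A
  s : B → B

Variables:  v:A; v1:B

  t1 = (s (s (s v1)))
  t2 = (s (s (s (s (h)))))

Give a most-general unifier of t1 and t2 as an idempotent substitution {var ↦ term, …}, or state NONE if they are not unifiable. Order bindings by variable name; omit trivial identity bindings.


{v1 ↦ (s (h))}
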